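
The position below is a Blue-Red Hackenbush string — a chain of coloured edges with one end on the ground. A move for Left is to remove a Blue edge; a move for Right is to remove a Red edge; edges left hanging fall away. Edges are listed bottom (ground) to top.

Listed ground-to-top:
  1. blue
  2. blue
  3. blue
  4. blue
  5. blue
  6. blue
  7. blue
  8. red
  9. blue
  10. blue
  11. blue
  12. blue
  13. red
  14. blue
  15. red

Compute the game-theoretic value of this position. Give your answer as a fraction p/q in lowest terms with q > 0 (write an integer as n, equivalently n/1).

Build G(s[:k]) for k = 1..15, string s = blue blue blue blue blue blue blue red blue blue blue blue red blue red.
G_1 [b]  L=[0]  R=[(no moves)]  = 1
G_2 [bb]  L=[0,1]  R=[(no moves)]  = 2
G_3 [bbb]  L=[0,1,2]  R=[(no moves)]  = 3
G_4 [bbbb]  L=[0,1,2,3]  R=[(no moves)]  = 4
G_5 [bbbbb]  L=[0,1,2,3,4]  R=[(no moves)]  = 5
G_6 [bbbbbb]  L=[0,1,2,3,4,5]  R=[(no moves)]  = 6
G_7 [bbbbbbb]  L=[0,1,2,3,4,5,6]  R=[(no moves)]  = 7
G_8 [bbbbbbbr]  L=[0,1,2,3,4,5,6]  R=[7]  = 13/2
G_9 [bbbbbbbrb]  L=[0,1,2,3,4,5,6,13/2]  R=[7]  = 27/4
G_10 [bbbbbbbrbb]  L=[0,1,2,3,4,5,6,13/2,27/4]  R=[7]  = 55/8
G_11 [bbbbbbbrbbb]  L=[0,1,2,3,4,5,6,13/2,27/4,55/8]  R=[7]  = 111/16
G_12 [bbbbbbbrbbbb]  L=[0,1,2,3,4,5,6,13/2,27/4,55/8,111/16]  R=[7]  = 223/32
G_13 [bbbbbbbrbbbbr]  L=[0,1,2,3,4,5,6,13/2,27/4,55/8,111/16]  R=[223/32,7]  = 445/64
G_14 [bbbbbbbrbbbbrb]  L=[0,1,2,3,4,5,6,13/2,27/4,55/8,111/16,445/64]  R=[223/32,7]  = 891/128
G_15 [bbbbbbbrbbbbrbr]  L=[0,1,2,3,4,5,6,13/2,27/4,55/8,111/16,445/64]  R=[891/128,223/32,7]  = 1781/256

1781/256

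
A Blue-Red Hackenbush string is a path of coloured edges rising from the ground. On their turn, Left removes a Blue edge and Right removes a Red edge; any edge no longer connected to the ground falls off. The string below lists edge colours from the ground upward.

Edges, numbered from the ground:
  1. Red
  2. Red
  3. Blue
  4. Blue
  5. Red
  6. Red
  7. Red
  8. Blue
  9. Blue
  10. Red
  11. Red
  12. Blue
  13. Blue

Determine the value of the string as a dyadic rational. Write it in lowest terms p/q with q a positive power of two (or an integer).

-2969/2048

Prefix values for Red Red Blue Blue Red Red Red Blue Blue Red Red Blue Blue via {L|R} + simplicity:
value_1 [R]  L=[∅]  R=[0]  = -1
value_2 [RR]  L=[∅]  R=[-1 0]  = -2
value_3 [RRB]  L=[-2]  R=[-1 0]  = -3/2
value_4 [RRBB]  L=[-2 -3/2]  R=[-1 0]  = -5/4
value_5 [RRBBR]  L=[-2 -3/2]  R=[-5/4 -1 0]  = -11/8
value_6 [RRBBRR]  L=[-2 -3/2]  R=[-11/8 -5/4 -1 0]  = -23/16
value_7 [RRBBRRR]  L=[-2 -3/2]  R=[-23/16 -11/8 -5/4 -1 0]  = -47/32
value_8 [RRBBRRRB]  L=[-2 -3/2 -47/32]  R=[-23/16 -11/8 -5/4 -1 0]  = -93/64
value_9 [RRBBRRRBB]  L=[-2 -3/2 -47/32 -93/64]  R=[-23/16 -11/8 -5/4 -1 0]  = -185/128
value_10 [RRBBRRRBBR]  L=[-2 -3/2 -47/32 -93/64]  R=[-185/128 -23/16 -11/8 -5/4 -1 0]  = -371/256
value_11 [RRBBRRRBBRR]  L=[-2 -3/2 -47/32 -93/64]  R=[-371/256 -185/128 -23/16 -11/8 -5/4 -1 0]  = -743/512
value_12 [RRBBRRRBBRRB]  L=[-2 -3/2 -47/32 -93/64 -743/512]  R=[-371/256 -185/128 -23/16 -11/8 -5/4 -1 0]  = -1485/1024
value_13 [RRBBRRRBBRRBB]  L=[-2 -3/2 -47/32 -93/64 -743/512 -1485/1024]  R=[-371/256 -185/128 -23/16 -11/8 -5/4 -1 0]  = -2969/2048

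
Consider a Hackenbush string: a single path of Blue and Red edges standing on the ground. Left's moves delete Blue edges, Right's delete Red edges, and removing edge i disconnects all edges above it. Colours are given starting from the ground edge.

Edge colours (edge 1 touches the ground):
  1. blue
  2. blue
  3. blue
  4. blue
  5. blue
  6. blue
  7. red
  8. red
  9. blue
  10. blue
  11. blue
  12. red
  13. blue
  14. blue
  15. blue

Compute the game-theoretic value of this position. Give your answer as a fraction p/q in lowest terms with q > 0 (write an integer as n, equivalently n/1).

2799/512

value_1 [b]  L=[0]  R=[∅]  = 1
value_2 [bb]  L=[0 1]  R=[∅]  = 2
value_3 [bbb]  L=[0 1 2]  R=[∅]  = 3
value_4 [bbbb]  L=[0 1 2 3]  R=[∅]  = 4
value_5 [bbbbb]  L=[0 1 2 3 4]  R=[∅]  = 5
value_6 [bbbbbb]  L=[0 1 2 3 4 5]  R=[∅]  = 6
value_7 [bbbbbbr]  L=[0 1 2 3 4 5]  R=[6]  = 11/2
value_8 [bbbbbbrr]  L=[0 1 2 3 4 5]  R=[11/2 6]  = 21/4
value_9 [bbbbbbrrb]  L=[0 1 2 3 4 5 21/4]  R=[11/2 6]  = 43/8
value_10 [bbbbbbrrbb]  L=[0 1 2 3 4 5 21/4 43/8]  R=[11/2 6]  = 87/16
value_11 [bbbbbbrrbbb]  L=[0 1 2 3 4 5 21/4 43/8 87/16]  R=[11/2 6]  = 175/32
value_12 [bbbbbbrrbbbr]  L=[0 1 2 3 4 5 21/4 43/8 87/16]  R=[175/32 11/2 6]  = 349/64
value_13 [bbbbbbrrbbbrb]  L=[0 1 2 3 4 5 21/4 43/8 87/16 349/64]  R=[175/32 11/2 6]  = 699/128
value_14 [bbbbbbrrbbbrbb]  L=[0 1 2 3 4 5 21/4 43/8 87/16 349/64 699/128]  R=[175/32 11/2 6]  = 1399/256
value_15 [bbbbbbrrbbbrbbb]  L=[0 1 2 3 4 5 21/4 43/8 87/16 349/64 699/128 1399/256]  R=[175/32 11/2 6]  = 2799/512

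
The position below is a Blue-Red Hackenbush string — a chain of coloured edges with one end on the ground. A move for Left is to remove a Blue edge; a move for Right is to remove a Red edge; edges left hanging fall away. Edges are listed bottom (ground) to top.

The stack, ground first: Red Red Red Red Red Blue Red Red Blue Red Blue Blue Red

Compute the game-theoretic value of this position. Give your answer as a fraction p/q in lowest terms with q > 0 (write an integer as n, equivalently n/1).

-1235/256

Recurse on prefixes of the 13-edge string Red Red Red Red Red Blue Red Red Blue Red Blue Blue Red:
v_1 [R]  L=[·]  R=[0]  → -1
v_2 [RR]  L=[·]  R=[-1; 0]  → -2
v_3 [RRR]  L=[·]  R=[-2; -1; 0]  → -3
v_4 [RRRR]  L=[·]  R=[-3; -2; -1; 0]  → -4
v_5 [RRRRR]  L=[·]  R=[-4; -3; -2; -1; 0]  → -5
v_6 [RRRRRB]  L=[-5]  R=[-4; -3; -2; -1; 0]  → -9/2
v_7 [RRRRRBR]  L=[-5]  R=[-9/2; -4; -3; -2; -1; 0]  → -19/4
v_8 [RRRRRBRR]  L=[-5]  R=[-19/4; -9/2; -4; -3; -2; -1; 0]  → -39/8
v_9 [RRRRRBRRB]  L=[-5; -39/8]  R=[-19/4; -9/2; -4; -3; -2; -1; 0]  → -77/16
v_10 [RRRRRBRRBR]  L=[-5; -39/8]  R=[-77/16; -19/4; -9/2; -4; -3; -2; -1; 0]  → -155/32
v_11 [RRRRRBRRBRB]  L=[-5; -39/8; -155/32]  R=[-77/16; -19/4; -9/2; -4; -3; -2; -1; 0]  → -309/64
v_12 [RRRRRBRRBRBB]  L=[-5; -39/8; -155/32; -309/64]  R=[-77/16; -19/4; -9/2; -4; -3; -2; -1; 0]  → -617/128
v_13 [RRRRRBRRBRBBR]  L=[-5; -39/8; -155/32; -309/64]  R=[-617/128; -77/16; -19/4; -9/2; -4; -3; -2; -1; 0]  → -1235/256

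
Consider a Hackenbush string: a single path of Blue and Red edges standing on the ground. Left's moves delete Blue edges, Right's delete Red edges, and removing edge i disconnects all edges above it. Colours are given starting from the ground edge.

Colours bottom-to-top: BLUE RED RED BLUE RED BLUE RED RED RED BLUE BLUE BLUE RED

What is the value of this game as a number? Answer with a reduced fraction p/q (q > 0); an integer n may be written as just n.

Recurse on prefixes of the 13-edge string BLUE RED RED BLUE RED BLUE RED RED RED BLUE BLUE BLUE RED:
G_1 [B]  L=[0]  R=[·]  -> 1
G_2 [BR]  L=[0]  R=[1]  -> 1/2
G_3 [BRR]  L=[0]  R=[1/2,1]  -> 1/4
G_4 [BRRB]  L=[0,1/4]  R=[1/2,1]  -> 3/8
G_5 [BRRBR]  L=[0,1/4]  R=[3/8,1/2,1]  -> 5/16
G_6 [BRRBRB]  L=[0,1/4,5/16]  R=[3/8,1/2,1]  -> 11/32
G_7 [BRRBRBR]  L=[0,1/4,5/16]  R=[11/32,3/8,1/2,1]  -> 21/64
G_8 [BRRBRBRR]  L=[0,1/4,5/16]  R=[21/64,11/32,3/8,1/2,1]  -> 41/128
G_9 [BRRBRBRRR]  L=[0,1/4,5/16]  R=[41/128,21/64,11/32,3/8,1/2,1]  -> 81/256
G_10 [BRRBRBRRRB]  L=[0,1/4,5/16,81/256]  R=[41/128,21/64,11/32,3/8,1/2,1]  -> 163/512
G_11 [BRRBRBRRRBB]  L=[0,1/4,5/16,81/256,163/512]  R=[41/128,21/64,11/32,3/8,1/2,1]  -> 327/1024
G_12 [BRRBRBRRRBBB]  L=[0,1/4,5/16,81/256,163/512,327/1024]  R=[41/128,21/64,11/32,3/8,1/2,1]  -> 655/2048
G_13 [BRRBRBRRRBBBR]  L=[0,1/4,5/16,81/256,163/512,327/1024]  R=[655/2048,41/128,21/64,11/32,3/8,1/2,1]  -> 1309/4096

1309/4096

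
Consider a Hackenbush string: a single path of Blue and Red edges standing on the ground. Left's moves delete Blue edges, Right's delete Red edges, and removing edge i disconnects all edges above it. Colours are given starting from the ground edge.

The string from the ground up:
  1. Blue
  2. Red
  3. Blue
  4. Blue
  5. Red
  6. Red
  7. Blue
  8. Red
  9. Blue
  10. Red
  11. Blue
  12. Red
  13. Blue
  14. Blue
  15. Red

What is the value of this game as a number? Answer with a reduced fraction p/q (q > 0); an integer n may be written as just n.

B: Left { 0 }, Right {  } -> simplest 1
BR: Left { 0 }, Right { 1 } -> simplest 1/2
BRB: Left { 0; 1/2 }, Right { 1 } -> simplest 3/4
BRBB: Left { 0; 1/2; 3/4 }, Right { 1 } -> simplest 7/8
BRBBR: Left { 0; 1/2; 3/4 }, Right { 7/8; 1 } -> simplest 13/16
BRBBRR: Left { 0; 1/2; 3/4 }, Right { 13/16; 7/8; 1 } -> simplest 25/32
BRBBRRB: Left { 0; 1/2; 3/4; 25/32 }, Right { 13/16; 7/8; 1 } -> simplest 51/64
BRBBRRBR: Left { 0; 1/2; 3/4; 25/32 }, Right { 51/64; 13/16; 7/8; 1 } -> simplest 101/128
BRBBRRBRB: Left { 0; 1/2; 3/4; 25/32; 101/128 }, Right { 51/64; 13/16; 7/8; 1 } -> simplest 203/256
BRBBRRBRBR: Left { 0; 1/2; 3/4; 25/32; 101/128 }, Right { 203/256; 51/64; 13/16; 7/8; 1 } -> simplest 405/512
BRBBRRBRBRB: Left { 0; 1/2; 3/4; 25/32; 101/128; 405/512 }, Right { 203/256; 51/64; 13/16; 7/8; 1 } -> simplest 811/1024
BRBBRRBRBRBR: Left { 0; 1/2; 3/4; 25/32; 101/128; 405/512 }, Right { 811/1024; 203/256; 51/64; 13/16; 7/8; 1 } -> simplest 1621/2048
BRBBRRBRBRBRB: Left { 0; 1/2; 3/4; 25/32; 101/128; 405/512; 1621/2048 }, Right { 811/1024; 203/256; 51/64; 13/16; 7/8; 1 } -> simplest 3243/4096
BRBBRRBRBRBRBB: Left { 0; 1/2; 3/4; 25/32; 101/128; 405/512; 1621/2048; 3243/4096 }, Right { 811/1024; 203/256; 51/64; 13/16; 7/8; 1 } -> simplest 6487/8192
BRBBRRBRBRBRBBR: Left { 0; 1/2; 3/4; 25/32; 101/128; 405/512; 1621/2048; 3243/4096 }, Right { 6487/8192; 811/1024; 203/256; 51/64; 13/16; 7/8; 1 } -> simplest 12973/16384

12973/16384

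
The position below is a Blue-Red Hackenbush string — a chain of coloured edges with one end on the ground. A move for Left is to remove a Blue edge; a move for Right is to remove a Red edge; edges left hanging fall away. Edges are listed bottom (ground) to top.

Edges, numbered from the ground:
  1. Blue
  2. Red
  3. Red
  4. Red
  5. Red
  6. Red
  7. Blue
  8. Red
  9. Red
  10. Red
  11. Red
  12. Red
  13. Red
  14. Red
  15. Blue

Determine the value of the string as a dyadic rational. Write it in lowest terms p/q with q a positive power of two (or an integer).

515/16384

edge 1 of 15 (Blue): { 0 |  } so 1
edge 2 of 15 (Red): { 0 | 1 } so 1/2
edge 3 of 15 (Red): { 0 | 1/2; 1 } so 1/4
edge 4 of 15 (Red): { 0 | 1/4; 1/2; 1 } so 1/8
edge 5 of 15 (Red): { 0 | 1/8; 1/4; 1/2; 1 } so 1/16
edge 6 of 15 (Red): { 0 | 1/16; 1/8; 1/4; 1/2; 1 } so 1/32
edge 7 of 15 (Blue): { 0; 1/32 | 1/16; 1/8; 1/4; 1/2; 1 } so 3/64
edge 8 of 15 (Red): { 0; 1/32 | 3/64; 1/16; 1/8; 1/4; 1/2; 1 } so 5/128
edge 9 of 15 (Red): { 0; 1/32 | 5/128; 3/64; 1/16; 1/8; 1/4; 1/2; 1 } so 9/256
edge 10 of 15 (Red): { 0; 1/32 | 9/256; 5/128; 3/64; 1/16; 1/8; 1/4; 1/2; 1 } so 17/512
edge 11 of 15 (Red): { 0; 1/32 | 17/512; 9/256; 5/128; 3/64; 1/16; 1/8; 1/4; 1/2; 1 } so 33/1024
edge 12 of 15 (Red): { 0; 1/32 | 33/1024; 17/512; 9/256; 5/128; 3/64; 1/16; 1/8; 1/4; 1/2; 1 } so 65/2048
edge 13 of 15 (Red): { 0; 1/32 | 65/2048; 33/1024; 17/512; 9/256; 5/128; 3/64; 1/16; 1/8; 1/4; 1/2; 1 } so 129/4096
edge 14 of 15 (Red): { 0; 1/32 | 129/4096; 65/2048; 33/1024; 17/512; 9/256; 5/128; 3/64; 1/16; 1/8; 1/4; 1/2; 1 } so 257/8192
edge 15 of 15 (Blue): { 0; 1/32; 257/8192 | 129/4096; 65/2048; 33/1024; 17/512; 9/256; 5/128; 3/64; 1/16; 1/8; 1/4; 1/2; 1 } so 515/16384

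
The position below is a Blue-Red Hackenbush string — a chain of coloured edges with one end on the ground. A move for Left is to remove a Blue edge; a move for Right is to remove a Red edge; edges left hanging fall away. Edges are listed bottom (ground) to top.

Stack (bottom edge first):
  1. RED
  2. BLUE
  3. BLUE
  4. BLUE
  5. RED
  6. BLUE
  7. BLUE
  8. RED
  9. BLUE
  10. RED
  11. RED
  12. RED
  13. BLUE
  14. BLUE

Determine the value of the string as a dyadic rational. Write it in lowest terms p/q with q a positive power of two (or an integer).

Prefix values for RED BLUE BLUE BLUE RED BLUE BLUE RED BLUE RED RED RED BLUE BLUE via {L|R} + simplicity:
edge 1 of 14 (RED): { none | 0 } → -1
edge 2 of 14 (BLUE): { -1 | 0 } → -1/2
edge 3 of 14 (BLUE): { -1, -1/2 | 0 } → -1/4
edge 4 of 14 (BLUE): { -1, -1/2, -1/4 | 0 } → -1/8
edge 5 of 14 (RED): { -1, -1/2, -1/4 | -1/8, 0 } → -3/16
edge 6 of 14 (BLUE): { -1, -1/2, -1/4, -3/16 | -1/8, 0 } → -5/32
edge 7 of 14 (BLUE): { -1, -1/2, -1/4, -3/16, -5/32 | -1/8, 0 } → -9/64
edge 8 of 14 (RED): { -1, -1/2, -1/4, -3/16, -5/32 | -9/64, -1/8, 0 } → -19/128
edge 9 of 14 (BLUE): { -1, -1/2, -1/4, -3/16, -5/32, -19/128 | -9/64, -1/8, 0 } → -37/256
edge 10 of 14 (RED): { -1, -1/2, -1/4, -3/16, -5/32, -19/128 | -37/256, -9/64, -1/8, 0 } → -75/512
edge 11 of 14 (RED): { -1, -1/2, -1/4, -3/16, -5/32, -19/128 | -75/512, -37/256, -9/64, -1/8, 0 } → -151/1024
edge 12 of 14 (RED): { -1, -1/2, -1/4, -3/16, -5/32, -19/128 | -151/1024, -75/512, -37/256, -9/64, -1/8, 0 } → -303/2048
edge 13 of 14 (BLUE): { -1, -1/2, -1/4, -3/16, -5/32, -19/128, -303/2048 | -151/1024, -75/512, -37/256, -9/64, -1/8, 0 } → -605/4096
edge 14 of 14 (BLUE): { -1, -1/2, -1/4, -3/16, -5/32, -19/128, -303/2048, -605/4096 | -151/1024, -75/512, -37/256, -9/64, -1/8, 0 } → -1209/8192

-1209/8192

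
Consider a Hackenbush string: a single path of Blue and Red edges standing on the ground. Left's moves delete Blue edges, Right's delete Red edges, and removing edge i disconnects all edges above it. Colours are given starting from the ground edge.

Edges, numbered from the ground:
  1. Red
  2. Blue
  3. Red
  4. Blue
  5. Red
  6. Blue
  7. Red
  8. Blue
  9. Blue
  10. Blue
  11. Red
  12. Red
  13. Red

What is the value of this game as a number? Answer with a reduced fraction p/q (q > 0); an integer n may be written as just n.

-2703/4096

R: Left {  }, Right { 0 } so simplest -1
RB: Left { -1 }, Right { 0 } so simplest -1/2
RBR: Left { -1 }, Right { -1/2, 0 } so simplest -3/4
RBRB: Left { -1, -3/4 }, Right { -1/2, 0 } so simplest -5/8
RBRBR: Left { -1, -3/4 }, Right { -5/8, -1/2, 0 } so simplest -11/16
RBRBRB: Left { -1, -3/4, -11/16 }, Right { -5/8, -1/2, 0 } so simplest -21/32
RBRBRBR: Left { -1, -3/4, -11/16 }, Right { -21/32, -5/8, -1/2, 0 } so simplest -43/64
RBRBRBRB: Left { -1, -3/4, -11/16, -43/64 }, Right { -21/32, -5/8, -1/2, 0 } so simplest -85/128
RBRBRBRBB: Left { -1, -3/4, -11/16, -43/64, -85/128 }, Right { -21/32, -5/8, -1/2, 0 } so simplest -169/256
RBRBRBRBBB: Left { -1, -3/4, -11/16, -43/64, -85/128, -169/256 }, Right { -21/32, -5/8, -1/2, 0 } so simplest -337/512
RBRBRBRBBBR: Left { -1, -3/4, -11/16, -43/64, -85/128, -169/256 }, Right { -337/512, -21/32, -5/8, -1/2, 0 } so simplest -675/1024
RBRBRBRBBBRR: Left { -1, -3/4, -11/16, -43/64, -85/128, -169/256 }, Right { -675/1024, -337/512, -21/32, -5/8, -1/2, 0 } so simplest -1351/2048
RBRBRBRBBBRRR: Left { -1, -3/4, -11/16, -43/64, -85/128, -169/256 }, Right { -1351/2048, -675/1024, -337/512, -21/32, -5/8, -1/2, 0 } so simplest -2703/4096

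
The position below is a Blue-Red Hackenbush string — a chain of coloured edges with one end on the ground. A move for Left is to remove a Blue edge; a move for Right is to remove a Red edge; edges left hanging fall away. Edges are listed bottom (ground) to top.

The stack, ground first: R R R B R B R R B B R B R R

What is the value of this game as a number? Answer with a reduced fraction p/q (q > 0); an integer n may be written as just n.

-5527/2048

Build G(s[:k]) for k = 1..14, string s = R R R B R B R R B B R B R R.
edge 1 of 14 (R): { · | 0 } ⇒ -1
edge 2 of 14 (R): { · | -1, 0 } ⇒ -2
edge 3 of 14 (R): { · | -2, -1, 0 } ⇒ -3
edge 4 of 14 (B): { -3 | -2, -1, 0 } ⇒ -5/2
edge 5 of 14 (R): { -3 | -5/2, -2, -1, 0 } ⇒ -11/4
edge 6 of 14 (B): { -3, -11/4 | -5/2, -2, -1, 0 } ⇒ -21/8
edge 7 of 14 (R): { -3, -11/4 | -21/8, -5/2, -2, -1, 0 } ⇒ -43/16
edge 8 of 14 (R): { -3, -11/4 | -43/16, -21/8, -5/2, -2, -1, 0 } ⇒ -87/32
edge 9 of 14 (B): { -3, -11/4, -87/32 | -43/16, -21/8, -5/2, -2, -1, 0 } ⇒ -173/64
edge 10 of 14 (B): { -3, -11/4, -87/32, -173/64 | -43/16, -21/8, -5/2, -2, -1, 0 } ⇒ -345/128
edge 11 of 14 (R): { -3, -11/4, -87/32, -173/64 | -345/128, -43/16, -21/8, -5/2, -2, -1, 0 } ⇒ -691/256
edge 12 of 14 (B): { -3, -11/4, -87/32, -173/64, -691/256 | -345/128, -43/16, -21/8, -5/2, -2, -1, 0 } ⇒ -1381/512
edge 13 of 14 (R): { -3, -11/4, -87/32, -173/64, -691/256 | -1381/512, -345/128, -43/16, -21/8, -5/2, -2, -1, 0 } ⇒ -2763/1024
edge 14 of 14 (R): { -3, -11/4, -87/32, -173/64, -691/256 | -2763/1024, -1381/512, -345/128, -43/16, -21/8, -5/2, -2, -1, 0 } ⇒ -5527/2048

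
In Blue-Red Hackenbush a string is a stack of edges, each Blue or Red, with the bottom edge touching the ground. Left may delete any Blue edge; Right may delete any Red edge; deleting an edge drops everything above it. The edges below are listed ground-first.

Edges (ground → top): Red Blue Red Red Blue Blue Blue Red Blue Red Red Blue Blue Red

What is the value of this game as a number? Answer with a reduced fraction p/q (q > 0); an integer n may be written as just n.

-6323/8192

v_1 [R]  L=[—]  R=[0]  => -1
v_2 [RB]  L=[-1]  R=[0]  => -1/2
v_3 [RBR]  L=[-1]  R=[-1/2,0]  => -3/4
v_4 [RBRR]  L=[-1]  R=[-3/4,-1/2,0]  => -7/8
v_5 [RBRRB]  L=[-1,-7/8]  R=[-3/4,-1/2,0]  => -13/16
v_6 [RBRRBB]  L=[-1,-7/8,-13/16]  R=[-3/4,-1/2,0]  => -25/32
v_7 [RBRRBBB]  L=[-1,-7/8,-13/16,-25/32]  R=[-3/4,-1/2,0]  => -49/64
v_8 [RBRRBBBR]  L=[-1,-7/8,-13/16,-25/32]  R=[-49/64,-3/4,-1/2,0]  => -99/128
v_9 [RBRRBBBRB]  L=[-1,-7/8,-13/16,-25/32,-99/128]  R=[-49/64,-3/4,-1/2,0]  => -197/256
v_10 [RBRRBBBRBR]  L=[-1,-7/8,-13/16,-25/32,-99/128]  R=[-197/256,-49/64,-3/4,-1/2,0]  => -395/512
v_11 [RBRRBBBRBRR]  L=[-1,-7/8,-13/16,-25/32,-99/128]  R=[-395/512,-197/256,-49/64,-3/4,-1/2,0]  => -791/1024
v_12 [RBRRBBBRBRRB]  L=[-1,-7/8,-13/16,-25/32,-99/128,-791/1024]  R=[-395/512,-197/256,-49/64,-3/4,-1/2,0]  => -1581/2048
v_13 [RBRRBBBRBRRBB]  L=[-1,-7/8,-13/16,-25/32,-99/128,-791/1024,-1581/2048]  R=[-395/512,-197/256,-49/64,-3/4,-1/2,0]  => -3161/4096
v_14 [RBRRBBBRBRRBBR]  L=[-1,-7/8,-13/16,-25/32,-99/128,-791/1024,-1581/2048]  R=[-3161/4096,-395/512,-197/256,-49/64,-3/4,-1/2,0]  => -6323/8192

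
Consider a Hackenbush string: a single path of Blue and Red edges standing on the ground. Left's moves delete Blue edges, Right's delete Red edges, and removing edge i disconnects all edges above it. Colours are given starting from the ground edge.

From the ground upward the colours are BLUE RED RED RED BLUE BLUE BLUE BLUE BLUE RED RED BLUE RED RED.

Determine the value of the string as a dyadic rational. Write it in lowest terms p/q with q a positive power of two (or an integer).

edge 1 of 14 (BLUE): { 0 | · } — 1
edge 2 of 14 (RED): { 0 | 1 } — 1/2
edge 3 of 14 (RED): { 0 | 1/2, 1 } — 1/4
edge 4 of 14 (RED): { 0 | 1/4, 1/2, 1 } — 1/8
edge 5 of 14 (BLUE): { 0, 1/8 | 1/4, 1/2, 1 } — 3/16
edge 6 of 14 (BLUE): { 0, 1/8, 3/16 | 1/4, 1/2, 1 } — 7/32
edge 7 of 14 (BLUE): { 0, 1/8, 3/16, 7/32 | 1/4, 1/2, 1 } — 15/64
edge 8 of 14 (BLUE): { 0, 1/8, 3/16, 7/32, 15/64 | 1/4, 1/2, 1 } — 31/128
edge 9 of 14 (BLUE): { 0, 1/8, 3/16, 7/32, 15/64, 31/128 | 1/4, 1/2, 1 } — 63/256
edge 10 of 14 (RED): { 0, 1/8, 3/16, 7/32, 15/64, 31/128 | 63/256, 1/4, 1/2, 1 } — 125/512
edge 11 of 14 (RED): { 0, 1/8, 3/16, 7/32, 15/64, 31/128 | 125/512, 63/256, 1/4, 1/2, 1 } — 249/1024
edge 12 of 14 (BLUE): { 0, 1/8, 3/16, 7/32, 15/64, 31/128, 249/1024 | 125/512, 63/256, 1/4, 1/2, 1 } — 499/2048
edge 13 of 14 (RED): { 0, 1/8, 3/16, 7/32, 15/64, 31/128, 249/1024 | 499/2048, 125/512, 63/256, 1/4, 1/2, 1 } — 997/4096
edge 14 of 14 (RED): { 0, 1/8, 3/16, 7/32, 15/64, 31/128, 249/1024 | 997/4096, 499/2048, 125/512, 63/256, 1/4, 1/2, 1 } — 1993/8192

1993/8192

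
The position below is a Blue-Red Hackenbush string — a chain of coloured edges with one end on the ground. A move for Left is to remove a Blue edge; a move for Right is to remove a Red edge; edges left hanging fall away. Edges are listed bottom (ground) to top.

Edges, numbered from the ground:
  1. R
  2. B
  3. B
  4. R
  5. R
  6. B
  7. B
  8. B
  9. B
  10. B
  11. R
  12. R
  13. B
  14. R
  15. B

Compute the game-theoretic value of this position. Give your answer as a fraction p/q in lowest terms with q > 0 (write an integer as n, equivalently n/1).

-6197/16384

step 1: add R to get R; options L={ (no moves) } R={ 0 } = -1
step 2: add B to get RB; options L={ -1 } R={ 0 } = -1/2
step 3: add B to get RBB; options L={ -1 -1/2 } R={ 0 } = -1/4
step 4: add R to get RBBR; options L={ -1 -1/2 } R={ -1/4 0 } = -3/8
step 5: add R to get RBBRR; options L={ -1 -1/2 } R={ -3/8 -1/4 0 } = -7/16
step 6: add B to get RBBRRB; options L={ -1 -1/2 -7/16 } R={ -3/8 -1/4 0 } = -13/32
step 7: add B to get RBBRRBB; options L={ -1 -1/2 -7/16 -13/32 } R={ -3/8 -1/4 0 } = -25/64
step 8: add B to get RBBRRBBB; options L={ -1 -1/2 -7/16 -13/32 -25/64 } R={ -3/8 -1/4 0 } = -49/128
step 9: add B to get RBBRRBBBB; options L={ -1 -1/2 -7/16 -13/32 -25/64 -49/128 } R={ -3/8 -1/4 0 } = -97/256
step 10: add B to get RBBRRBBBBB; options L={ -1 -1/2 -7/16 -13/32 -25/64 -49/128 -97/256 } R={ -3/8 -1/4 0 } = -193/512
step 11: add R to get RBBRRBBBBBR; options L={ -1 -1/2 -7/16 -13/32 -25/64 -49/128 -97/256 } R={ -193/512 -3/8 -1/4 0 } = -387/1024
step 12: add R to get RBBRRBBBBBRR; options L={ -1 -1/2 -7/16 -13/32 -25/64 -49/128 -97/256 } R={ -387/1024 -193/512 -3/8 -1/4 0 } = -775/2048
step 13: add B to get RBBRRBBBBBRRB; options L={ -1 -1/2 -7/16 -13/32 -25/64 -49/128 -97/256 -775/2048 } R={ -387/1024 -193/512 -3/8 -1/4 0 } = -1549/4096
step 14: add R to get RBBRRBBBBBRRBR; options L={ -1 -1/2 -7/16 -13/32 -25/64 -49/128 -97/256 -775/2048 } R={ -1549/4096 -387/1024 -193/512 -3/8 -1/4 0 } = -3099/8192
step 15: add B to get RBBRRBBBBBRRBRB; options L={ -1 -1/2 -7/16 -13/32 -25/64 -49/128 -97/256 -775/2048 -3099/8192 } R={ -1549/4096 -387/1024 -193/512 -3/8 -1/4 0 } = -6197/16384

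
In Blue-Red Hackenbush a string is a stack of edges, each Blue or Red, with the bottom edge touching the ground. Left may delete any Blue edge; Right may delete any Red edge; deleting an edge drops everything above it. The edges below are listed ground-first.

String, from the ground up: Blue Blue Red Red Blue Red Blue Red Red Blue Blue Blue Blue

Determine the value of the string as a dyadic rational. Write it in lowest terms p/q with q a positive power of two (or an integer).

2719/2048

Recurse on prefixes of the 13-edge string Blue Blue Red Red Blue Red Blue Red Red Blue Blue Blue Blue:
step 1: add Blue to get B; options L={ 0 } R={ — } → 1
step 2: add Blue to get BB; options L={ 0 1 } R={ — } → 2
step 3: add Red to get BBR; options L={ 0 1 } R={ 2 } → 3/2
step 4: add Red to get BBRR; options L={ 0 1 } R={ 3/2 2 } → 5/4
step 5: add Blue to get BBRRB; options L={ 0 1 5/4 } R={ 3/2 2 } → 11/8
step 6: add Red to get BBRRBR; options L={ 0 1 5/4 } R={ 11/8 3/2 2 } → 21/16
step 7: add Blue to get BBRRBRB; options L={ 0 1 5/4 21/16 } R={ 11/8 3/2 2 } → 43/32
step 8: add Red to get BBRRBRBR; options L={ 0 1 5/4 21/16 } R={ 43/32 11/8 3/2 2 } → 85/64
step 9: add Red to get BBRRBRBRR; options L={ 0 1 5/4 21/16 } R={ 85/64 43/32 11/8 3/2 2 } → 169/128
step 10: add Blue to get BBRRBRBRRB; options L={ 0 1 5/4 21/16 169/128 } R={ 85/64 43/32 11/8 3/2 2 } → 339/256
step 11: add Blue to get BBRRBRBRRBB; options L={ 0 1 5/4 21/16 169/128 339/256 } R={ 85/64 43/32 11/8 3/2 2 } → 679/512
step 12: add Blue to get BBRRBRBRRBBB; options L={ 0 1 5/4 21/16 169/128 339/256 679/512 } R={ 85/64 43/32 11/8 3/2 2 } → 1359/1024
step 13: add Blue to get BBRRBRBRRBBBB; options L={ 0 1 5/4 21/16 169/128 339/256 679/512 1359/1024 } R={ 85/64 43/32 11/8 3/2 2 } → 2719/2048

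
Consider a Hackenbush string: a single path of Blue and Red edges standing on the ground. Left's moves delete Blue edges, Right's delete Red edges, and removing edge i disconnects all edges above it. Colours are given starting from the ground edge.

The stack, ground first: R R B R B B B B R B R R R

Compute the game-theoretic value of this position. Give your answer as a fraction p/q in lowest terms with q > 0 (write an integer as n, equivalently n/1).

-3119/2048

R: Left {  }, Right { 0 } => simplest -1
RR: Left {  }, Right { -1, 0 } => simplest -2
RRB: Left { -2 }, Right { -1, 0 } => simplest -3/2
RRBR: Left { -2 }, Right { -3/2, -1, 0 } => simplest -7/4
RRBRB: Left { -2, -7/4 }, Right { -3/2, -1, 0 } => simplest -13/8
RRBRBB: Left { -2, -7/4, -13/8 }, Right { -3/2, -1, 0 } => simplest -25/16
RRBRBBB: Left { -2, -7/4, -13/8, -25/16 }, Right { -3/2, -1, 0 } => simplest -49/32
RRBRBBBB: Left { -2, -7/4, -13/8, -25/16, -49/32 }, Right { -3/2, -1, 0 } => simplest -97/64
RRBRBBBBR: Left { -2, -7/4, -13/8, -25/16, -49/32 }, Right { -97/64, -3/2, -1, 0 } => simplest -195/128
RRBRBBBBRB: Left { -2, -7/4, -13/8, -25/16, -49/32, -195/128 }, Right { -97/64, -3/2, -1, 0 } => simplest -389/256
RRBRBBBBRBR: Left { -2, -7/4, -13/8, -25/16, -49/32, -195/128 }, Right { -389/256, -97/64, -3/2, -1, 0 } => simplest -779/512
RRBRBBBBRBRR: Left { -2, -7/4, -13/8, -25/16, -49/32, -195/128 }, Right { -779/512, -389/256, -97/64, -3/2, -1, 0 } => simplest -1559/1024
RRBRBBBBRBRRR: Left { -2, -7/4, -13/8, -25/16, -49/32, -195/128 }, Right { -1559/1024, -779/512, -389/256, -97/64, -3/2, -1, 0 } => simplest -3119/2048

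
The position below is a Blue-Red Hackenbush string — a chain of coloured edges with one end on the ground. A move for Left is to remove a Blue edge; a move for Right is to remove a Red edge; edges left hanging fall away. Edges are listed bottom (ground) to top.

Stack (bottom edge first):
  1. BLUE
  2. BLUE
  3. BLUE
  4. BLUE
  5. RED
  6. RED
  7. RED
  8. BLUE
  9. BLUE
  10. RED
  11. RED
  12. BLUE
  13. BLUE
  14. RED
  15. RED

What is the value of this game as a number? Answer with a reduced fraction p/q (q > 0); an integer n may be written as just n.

6553/2048

1 of 15 · B · max L 0 · min R +∞ gives 1
2 of 15 · BB · max L 1 · min R +∞ gives 2
3 of 15 · BBB · max L 2 · min R +∞ gives 3
4 of 15 · BBBB · max L 3 · min R +∞ gives 4
5 of 15 · BBBBR · max L 3 · min R 4 gives 7/2
6 of 15 · BBBBRR · max L 3 · min R 7/2 gives 13/4
7 of 15 · BBBBRRR · max L 3 · min R 13/4 gives 25/8
8 of 15 · BBBBRRRB · max L 25/8 · min R 13/4 gives 51/16
9 of 15 · BBBBRRRBB · max L 51/16 · min R 13/4 gives 103/32
10 of 15 · BBBBRRRBBR · max L 51/16 · min R 103/32 gives 205/64
11 of 15 · BBBBRRRBBRR · max L 51/16 · min R 205/64 gives 409/128
12 of 15 · BBBBRRRBBRRB · max L 409/128 · min R 205/64 gives 819/256
13 of 15 · BBBBRRRBBRRBB · max L 819/256 · min R 205/64 gives 1639/512
14 of 15 · BBBBRRRBBRRBBR · max L 819/256 · min R 1639/512 gives 3277/1024
15 of 15 · BBBBRRRBBRRBBRR · max L 819/256 · min R 3277/1024 gives 6553/2048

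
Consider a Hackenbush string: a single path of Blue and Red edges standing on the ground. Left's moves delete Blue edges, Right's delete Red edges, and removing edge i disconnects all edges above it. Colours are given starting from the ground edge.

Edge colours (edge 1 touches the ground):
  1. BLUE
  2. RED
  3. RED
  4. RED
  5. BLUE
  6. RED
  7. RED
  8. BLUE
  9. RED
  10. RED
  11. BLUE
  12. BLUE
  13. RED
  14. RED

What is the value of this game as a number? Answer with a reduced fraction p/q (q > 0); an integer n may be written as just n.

1177/8192

step 1: add BLUE to get B; options L={ 0 } R={ — } => 1
step 2: add RED to get BR; options L={ 0 } R={ 1 } => 1/2
step 3: add RED to get BRR; options L={ 0 } R={ 1/2; 1 } => 1/4
step 4: add RED to get BRRR; options L={ 0 } R={ 1/4; 1/2; 1 } => 1/8
step 5: add BLUE to get BRRRB; options L={ 0; 1/8 } R={ 1/4; 1/2; 1 } => 3/16
step 6: add RED to get BRRRBR; options L={ 0; 1/8 } R={ 3/16; 1/4; 1/2; 1 } => 5/32
step 7: add RED to get BRRRBRR; options L={ 0; 1/8 } R={ 5/32; 3/16; 1/4; 1/2; 1 } => 9/64
step 8: add BLUE to get BRRRBRRB; options L={ 0; 1/8; 9/64 } R={ 5/32; 3/16; 1/4; 1/2; 1 } => 19/128
step 9: add RED to get BRRRBRRBR; options L={ 0; 1/8; 9/64 } R={ 19/128; 5/32; 3/16; 1/4; 1/2; 1 } => 37/256
step 10: add RED to get BRRRBRRBRR; options L={ 0; 1/8; 9/64 } R={ 37/256; 19/128; 5/32; 3/16; 1/4; 1/2; 1 } => 73/512
step 11: add BLUE to get BRRRBRRBRRB; options L={ 0; 1/8; 9/64; 73/512 } R={ 37/256; 19/128; 5/32; 3/16; 1/4; 1/2; 1 } => 147/1024
step 12: add BLUE to get BRRRBRRBRRBB; options L={ 0; 1/8; 9/64; 73/512; 147/1024 } R={ 37/256; 19/128; 5/32; 3/16; 1/4; 1/2; 1 } => 295/2048
step 13: add RED to get BRRRBRRBRRBBR; options L={ 0; 1/8; 9/64; 73/512; 147/1024 } R={ 295/2048; 37/256; 19/128; 5/32; 3/16; 1/4; 1/2; 1 } => 589/4096
step 14: add RED to get BRRRBRRBRRBBRR; options L={ 0; 1/8; 9/64; 73/512; 147/1024 } R={ 589/4096; 295/2048; 37/256; 19/128; 5/32; 3/16; 1/4; 1/2; 1 } => 1177/8192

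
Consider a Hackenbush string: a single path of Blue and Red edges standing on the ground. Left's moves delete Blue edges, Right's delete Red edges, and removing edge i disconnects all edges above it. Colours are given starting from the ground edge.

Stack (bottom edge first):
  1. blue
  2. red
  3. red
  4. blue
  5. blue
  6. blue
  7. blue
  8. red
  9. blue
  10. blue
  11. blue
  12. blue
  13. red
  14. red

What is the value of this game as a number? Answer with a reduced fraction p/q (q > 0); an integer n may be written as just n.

3961/8192

Recurse on prefixes of the 14-edge string blue red red blue blue blue blue red blue blue blue blue red red:
1 of 14 · b · max L 0 · min R +∞ ⇒ 1
2 of 14 · br · max L 0 · min R 1 ⇒ 1/2
3 of 14 · brr · max L 0 · min R 1/2 ⇒ 1/4
4 of 14 · brrb · max L 1/4 · min R 1/2 ⇒ 3/8
5 of 14 · brrbb · max L 3/8 · min R 1/2 ⇒ 7/16
6 of 14 · brrbbb · max L 7/16 · min R 1/2 ⇒ 15/32
7 of 14 · brrbbbb · max L 15/32 · min R 1/2 ⇒ 31/64
8 of 14 · brrbbbbr · max L 15/32 · min R 31/64 ⇒ 61/128
9 of 14 · brrbbbbrb · max L 61/128 · min R 31/64 ⇒ 123/256
10 of 14 · brrbbbbrbb · max L 123/256 · min R 31/64 ⇒ 247/512
11 of 14 · brrbbbbrbbb · max L 247/512 · min R 31/64 ⇒ 495/1024
12 of 14 · brrbbbbrbbbb · max L 495/1024 · min R 31/64 ⇒ 991/2048
13 of 14 · brrbbbbrbbbbr · max L 495/1024 · min R 991/2048 ⇒ 1981/4096
14 of 14 · brrbbbbrbbbbrr · max L 495/1024 · min R 1981/4096 ⇒ 3961/8192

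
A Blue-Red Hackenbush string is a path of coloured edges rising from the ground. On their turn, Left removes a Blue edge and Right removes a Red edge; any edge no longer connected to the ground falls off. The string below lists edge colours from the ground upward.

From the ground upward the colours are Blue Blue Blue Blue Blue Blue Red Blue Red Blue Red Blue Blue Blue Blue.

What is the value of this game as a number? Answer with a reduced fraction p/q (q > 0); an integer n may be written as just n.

2911/512

Prefix values for Blue Blue Blue Blue Blue Blue Red Blue Red Blue Red Blue Blue Blue Blue via {L|R} + simplicity:
edge 1 of 15 (Blue): { 0 | ∅ } ⇒ 1
edge 2 of 15 (Blue): { 0, 1 | ∅ } ⇒ 2
edge 3 of 15 (Blue): { 0, 1, 2 | ∅ } ⇒ 3
edge 4 of 15 (Blue): { 0, 1, 2, 3 | ∅ } ⇒ 4
edge 5 of 15 (Blue): { 0, 1, 2, 3, 4 | ∅ } ⇒ 5
edge 6 of 15 (Blue): { 0, 1, 2, 3, 4, 5 | ∅ } ⇒ 6
edge 7 of 15 (Red): { 0, 1, 2, 3, 4, 5 | 6 } ⇒ 11/2
edge 8 of 15 (Blue): { 0, 1, 2, 3, 4, 5, 11/2 | 6 } ⇒ 23/4
edge 9 of 15 (Red): { 0, 1, 2, 3, 4, 5, 11/2 | 23/4, 6 } ⇒ 45/8
edge 10 of 15 (Blue): { 0, 1, 2, 3, 4, 5, 11/2, 45/8 | 23/4, 6 } ⇒ 91/16
edge 11 of 15 (Red): { 0, 1, 2, 3, 4, 5, 11/2, 45/8 | 91/16, 23/4, 6 } ⇒ 181/32
edge 12 of 15 (Blue): { 0, 1, 2, 3, 4, 5, 11/2, 45/8, 181/32 | 91/16, 23/4, 6 } ⇒ 363/64
edge 13 of 15 (Blue): { 0, 1, 2, 3, 4, 5, 11/2, 45/8, 181/32, 363/64 | 91/16, 23/4, 6 } ⇒ 727/128
edge 14 of 15 (Blue): { 0, 1, 2, 3, 4, 5, 11/2, 45/8, 181/32, 363/64, 727/128 | 91/16, 23/4, 6 } ⇒ 1455/256
edge 15 of 15 (Blue): { 0, 1, 2, 3, 4, 5, 11/2, 45/8, 181/32, 363/64, 727/128, 1455/256 | 91/16, 23/4, 6 } ⇒ 2911/512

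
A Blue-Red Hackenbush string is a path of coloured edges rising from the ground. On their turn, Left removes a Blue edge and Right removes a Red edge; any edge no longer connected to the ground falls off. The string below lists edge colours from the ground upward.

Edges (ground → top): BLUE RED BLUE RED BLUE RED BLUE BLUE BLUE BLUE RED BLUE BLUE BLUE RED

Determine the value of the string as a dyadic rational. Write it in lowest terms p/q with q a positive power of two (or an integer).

1 of 15 · B · max L 0 · min R +∞ => 1
2 of 15 · BR · max L 0 · min R 1 => 1/2
3 of 15 · BRB · max L 1/2 · min R 1 => 3/4
4 of 15 · BRBR · max L 1/2 · min R 3/4 => 5/8
5 of 15 · BRBRB · max L 5/8 · min R 3/4 => 11/16
6 of 15 · BRBRBR · max L 5/8 · min R 11/16 => 21/32
7 of 15 · BRBRBRB · max L 21/32 · min R 11/16 => 43/64
8 of 15 · BRBRBRBB · max L 43/64 · min R 11/16 => 87/128
9 of 15 · BRBRBRBBB · max L 87/128 · min R 11/16 => 175/256
10 of 15 · BRBRBRBBBB · max L 175/256 · min R 11/16 => 351/512
11 of 15 · BRBRBRBBBBR · max L 175/256 · min R 351/512 => 701/1024
12 of 15 · BRBRBRBBBBRB · max L 701/1024 · min R 351/512 => 1403/2048
13 of 15 · BRBRBRBBBBRBB · max L 1403/2048 · min R 351/512 => 2807/4096
14 of 15 · BRBRBRBBBBRBBB · max L 2807/4096 · min R 351/512 => 5615/8192
15 of 15 · BRBRBRBBBBRBBBR · max L 2807/4096 · min R 5615/8192 => 11229/16384

11229/16384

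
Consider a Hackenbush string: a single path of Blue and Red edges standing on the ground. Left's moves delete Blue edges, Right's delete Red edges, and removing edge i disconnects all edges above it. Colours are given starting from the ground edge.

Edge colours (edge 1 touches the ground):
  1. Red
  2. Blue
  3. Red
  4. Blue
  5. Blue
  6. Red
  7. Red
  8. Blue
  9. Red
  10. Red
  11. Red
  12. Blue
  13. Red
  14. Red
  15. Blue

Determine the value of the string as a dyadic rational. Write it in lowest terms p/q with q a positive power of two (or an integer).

Recurse on prefixes of the 15-edge string Red Blue Red Blue Blue Red Red Blue Red Red Red Blue Red Red Blue:
g_1 [R]  L=[none]  R=[0]  = -1
g_2 [RB]  L=[-1]  R=[0]  = -1/2
g_3 [RBR]  L=[-1]  R=[-1/2 0]  = -3/4
g_4 [RBRB]  L=[-1 -3/4]  R=[-1/2 0]  = -5/8
g_5 [RBRBB]  L=[-1 -3/4 -5/8]  R=[-1/2 0]  = -9/16
g_6 [RBRBBR]  L=[-1 -3/4 -5/8]  R=[-9/16 -1/2 0]  = -19/32
g_7 [RBRBBRR]  L=[-1 -3/4 -5/8]  R=[-19/32 -9/16 -1/2 0]  = -39/64
g_8 [RBRBBRRB]  L=[-1 -3/4 -5/8 -39/64]  R=[-19/32 -9/16 -1/2 0]  = -77/128
g_9 [RBRBBRRBR]  L=[-1 -3/4 -5/8 -39/64]  R=[-77/128 -19/32 -9/16 -1/2 0]  = -155/256
g_10 [RBRBBRRBRR]  L=[-1 -3/4 -5/8 -39/64]  R=[-155/256 -77/128 -19/32 -9/16 -1/2 0]  = -311/512
g_11 [RBRBBRRBRRR]  L=[-1 -3/4 -5/8 -39/64]  R=[-311/512 -155/256 -77/128 -19/32 -9/16 -1/2 0]  = -623/1024
g_12 [RBRBBRRBRRRB]  L=[-1 -3/4 -5/8 -39/64 -623/1024]  R=[-311/512 -155/256 -77/128 -19/32 -9/16 -1/2 0]  = -1245/2048
g_13 [RBRBBRRBRRRBR]  L=[-1 -3/4 -5/8 -39/64 -623/1024]  R=[-1245/2048 -311/512 -155/256 -77/128 -19/32 -9/16 -1/2 0]  = -2491/4096
g_14 [RBRBBRRBRRRBRR]  L=[-1 -3/4 -5/8 -39/64 -623/1024]  R=[-2491/4096 -1245/2048 -311/512 -155/256 -77/128 -19/32 -9/16 -1/2 0]  = -4983/8192
g_15 [RBRBBRRBRRRBRRB]  L=[-1 -3/4 -5/8 -39/64 -623/1024 -4983/8192]  R=[-2491/4096 -1245/2048 -311/512 -155/256 -77/128 -19/32 -9/16 -1/2 0]  = -9965/16384

-9965/16384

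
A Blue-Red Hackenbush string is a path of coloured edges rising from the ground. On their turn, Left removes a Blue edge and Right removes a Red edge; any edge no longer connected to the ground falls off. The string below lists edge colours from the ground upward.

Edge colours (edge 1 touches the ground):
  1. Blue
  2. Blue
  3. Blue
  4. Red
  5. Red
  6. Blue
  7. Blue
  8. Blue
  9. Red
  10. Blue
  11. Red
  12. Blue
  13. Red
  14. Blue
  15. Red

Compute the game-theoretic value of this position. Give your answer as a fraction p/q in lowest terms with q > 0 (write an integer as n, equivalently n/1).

1 of 15 · B · max L 0 · min R +∞ → 1
2 of 15 · BB · max L 1 · min R +∞ → 2
3 of 15 · BBB · max L 2 · min R +∞ → 3
4 of 15 · BBBR · max L 2 · min R 3 → 5/2
5 of 15 · BBBRR · max L 2 · min R 5/2 → 9/4
6 of 15 · BBBRRB · max L 9/4 · min R 5/2 → 19/8
7 of 15 · BBBRRBB · max L 19/8 · min R 5/2 → 39/16
8 of 15 · BBBRRBBB · max L 39/16 · min R 5/2 → 79/32
9 of 15 · BBBRRBBBR · max L 39/16 · min R 79/32 → 157/64
10 of 15 · BBBRRBBBRB · max L 157/64 · min R 79/32 → 315/128
11 of 15 · BBBRRBBBRBR · max L 157/64 · min R 315/128 → 629/256
12 of 15 · BBBRRBBBRBRB · max L 629/256 · min R 315/128 → 1259/512
13 of 15 · BBBRRBBBRBRBR · max L 629/256 · min R 1259/512 → 2517/1024
14 of 15 · BBBRRBBBRBRBRB · max L 2517/1024 · min R 1259/512 → 5035/2048
15 of 15 · BBBRRBBBRBRBRBR · max L 2517/1024 · min R 5035/2048 → 10069/4096

10069/4096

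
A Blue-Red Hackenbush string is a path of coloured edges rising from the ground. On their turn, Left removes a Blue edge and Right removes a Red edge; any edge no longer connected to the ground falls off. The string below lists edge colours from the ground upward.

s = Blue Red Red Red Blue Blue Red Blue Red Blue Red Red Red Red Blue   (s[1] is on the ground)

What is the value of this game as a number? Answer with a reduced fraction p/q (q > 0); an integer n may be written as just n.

3395/16384

Build val(s[:k]) for k = 1..15, string s = Blue Red Red Red Blue Blue Red Blue Red Blue Red Red Red Red Blue.
edge 1 of 15 (Blue): { 0 | · } ⇒ 1
edge 2 of 15 (Red): { 0 | 1 } ⇒ 1/2
edge 3 of 15 (Red): { 0 | 1/2,1 } ⇒ 1/4
edge 4 of 15 (Red): { 0 | 1/4,1/2,1 } ⇒ 1/8
edge 5 of 15 (Blue): { 0,1/8 | 1/4,1/2,1 } ⇒ 3/16
edge 6 of 15 (Blue): { 0,1/8,3/16 | 1/4,1/2,1 } ⇒ 7/32
edge 7 of 15 (Red): { 0,1/8,3/16 | 7/32,1/4,1/2,1 } ⇒ 13/64
edge 8 of 15 (Blue): { 0,1/8,3/16,13/64 | 7/32,1/4,1/2,1 } ⇒ 27/128
edge 9 of 15 (Red): { 0,1/8,3/16,13/64 | 27/128,7/32,1/4,1/2,1 } ⇒ 53/256
edge 10 of 15 (Blue): { 0,1/8,3/16,13/64,53/256 | 27/128,7/32,1/4,1/2,1 } ⇒ 107/512
edge 11 of 15 (Red): { 0,1/8,3/16,13/64,53/256 | 107/512,27/128,7/32,1/4,1/2,1 } ⇒ 213/1024
edge 12 of 15 (Red): { 0,1/8,3/16,13/64,53/256 | 213/1024,107/512,27/128,7/32,1/4,1/2,1 } ⇒ 425/2048
edge 13 of 15 (Red): { 0,1/8,3/16,13/64,53/256 | 425/2048,213/1024,107/512,27/128,7/32,1/4,1/2,1 } ⇒ 849/4096
edge 14 of 15 (Red): { 0,1/8,3/16,13/64,53/256 | 849/4096,425/2048,213/1024,107/512,27/128,7/32,1/4,1/2,1 } ⇒ 1697/8192
edge 15 of 15 (Blue): { 0,1/8,3/16,13/64,53/256,1697/8192 | 849/4096,425/2048,213/1024,107/512,27/128,7/32,1/4,1/2,1 } ⇒ 3395/16384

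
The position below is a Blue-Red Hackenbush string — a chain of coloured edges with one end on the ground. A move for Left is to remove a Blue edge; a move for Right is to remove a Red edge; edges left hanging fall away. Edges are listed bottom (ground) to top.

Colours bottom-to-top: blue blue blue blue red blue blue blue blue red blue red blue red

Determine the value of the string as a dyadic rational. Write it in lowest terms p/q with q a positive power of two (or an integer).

Prefix values for blue blue blue blue red blue blue blue blue red blue red blue red via {L|R} + simplicity:
v(b) = { 0 | · } — 1
v(bb) = { 0,1 | · } — 2
v(bbb) = { 0,1,2 | · } — 3
v(bbbb) = { 0,1,2,3 | · } — 4
v(bbbbr) = { 0,1,2,3 | 4 } — 7/2
v(bbbbrb) = { 0,1,2,3,7/2 | 4 } — 15/4
v(bbbbrbb) = { 0,1,2,3,7/2,15/4 | 4 } — 31/8
v(bbbbrbbb) = { 0,1,2,3,7/2,15/4,31/8 | 4 } — 63/16
v(bbbbrbbbb) = { 0,1,2,3,7/2,15/4,31/8,63/16 | 4 } — 127/32
v(bbbbrbbbbr) = { 0,1,2,3,7/2,15/4,31/8,63/16 | 127/32,4 } — 253/64
v(bbbbrbbbbrb) = { 0,1,2,3,7/2,15/4,31/8,63/16,253/64 | 127/32,4 } — 507/128
v(bbbbrbbbbrbr) = { 0,1,2,3,7/2,15/4,31/8,63/16,253/64 | 507/128,127/32,4 } — 1013/256
v(bbbbrbbbbrbrb) = { 0,1,2,3,7/2,15/4,31/8,63/16,253/64,1013/256 | 507/128,127/32,4 } — 2027/512
v(bbbbrbbbbrbrbr) = { 0,1,2,3,7/2,15/4,31/8,63/16,253/64,1013/256 | 2027/512,507/128,127/32,4 } — 4053/1024

4053/1024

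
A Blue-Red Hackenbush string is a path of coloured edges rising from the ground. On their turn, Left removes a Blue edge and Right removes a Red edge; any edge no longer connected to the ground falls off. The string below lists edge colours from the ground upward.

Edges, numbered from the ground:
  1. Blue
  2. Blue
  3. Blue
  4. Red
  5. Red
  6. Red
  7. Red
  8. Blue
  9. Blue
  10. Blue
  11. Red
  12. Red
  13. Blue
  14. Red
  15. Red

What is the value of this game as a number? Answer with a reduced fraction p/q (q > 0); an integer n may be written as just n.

8649/4096

B: Left { 0 }, Right { none } so simplest 1
BB: Left { 0 1 }, Right { none } so simplest 2
BBB: Left { 0 1 2 }, Right { none } so simplest 3
BBBR: Left { 0 1 2 }, Right { 3 } so simplest 5/2
BBBRR: Left { 0 1 2 }, Right { 5/2 3 } so simplest 9/4
BBBRRR: Left { 0 1 2 }, Right { 9/4 5/2 3 } so simplest 17/8
BBBRRRR: Left { 0 1 2 }, Right { 17/8 9/4 5/2 3 } so simplest 33/16
BBBRRRRB: Left { 0 1 2 33/16 }, Right { 17/8 9/4 5/2 3 } so simplest 67/32
BBBRRRRBB: Left { 0 1 2 33/16 67/32 }, Right { 17/8 9/4 5/2 3 } so simplest 135/64
BBBRRRRBBB: Left { 0 1 2 33/16 67/32 135/64 }, Right { 17/8 9/4 5/2 3 } so simplest 271/128
BBBRRRRBBBR: Left { 0 1 2 33/16 67/32 135/64 }, Right { 271/128 17/8 9/4 5/2 3 } so simplest 541/256
BBBRRRRBBBRR: Left { 0 1 2 33/16 67/32 135/64 }, Right { 541/256 271/128 17/8 9/4 5/2 3 } so simplest 1081/512
BBBRRRRBBBRRB: Left { 0 1 2 33/16 67/32 135/64 1081/512 }, Right { 541/256 271/128 17/8 9/4 5/2 3 } so simplest 2163/1024
BBBRRRRBBBRRBR: Left { 0 1 2 33/16 67/32 135/64 1081/512 }, Right { 2163/1024 541/256 271/128 17/8 9/4 5/2 3 } so simplest 4325/2048
BBBRRRRBBBRRBRR: Left { 0 1 2 33/16 67/32 135/64 1081/512 }, Right { 4325/2048 2163/1024 541/256 271/128 17/8 9/4 5/2 3 } so simplest 8649/4096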